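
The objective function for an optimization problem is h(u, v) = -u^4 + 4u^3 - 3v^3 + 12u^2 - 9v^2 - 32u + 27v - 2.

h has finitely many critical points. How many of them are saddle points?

3

h separates as a function of u plus a function of v, so ∇h=0 decouples.
∂h/∂u = -4(u - 4)(u - 1)(u + 2) = 0 at u ∈ {-2, 1, 4}; ∂h/∂v = -9(v - 1)(v + 3) = 0 at v ∈ {-3, 1}.
The Hessian is diagonal: diag(h_uu, h_vv). Second derivatives: h_uu(-2)=-72, h_uu(1)=36, h_uu(4)=-72; h_vv(-3)=36, h_vv(1)=-36.
Saddle points occur where the two diagonal entries have opposite signs: (-2, -3), (1, 1), (4, -3). Count: 3.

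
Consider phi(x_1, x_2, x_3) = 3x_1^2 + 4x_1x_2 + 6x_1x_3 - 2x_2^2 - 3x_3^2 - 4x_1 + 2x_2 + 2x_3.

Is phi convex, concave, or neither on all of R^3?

neither

phi is quadratic, so its Hessian is the constant matrix H = [[6, 4, 6], [4, -4, 0], [6, 0, -6]].
Leading principal minors: 6, -40, 384.
Neither pattern holds ⇒ H is indefinite ⇒ neither convex nor concave.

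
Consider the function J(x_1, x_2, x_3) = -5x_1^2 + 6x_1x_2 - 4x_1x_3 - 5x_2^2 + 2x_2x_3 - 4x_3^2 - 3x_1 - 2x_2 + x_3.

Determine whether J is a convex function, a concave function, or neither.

J is quadratic, so its Hessian is the constant matrix H = [[-10, 6, -4], [6, -10, 2], [-4, 2, -8]].
Leading principal minors: -10, 64, -408.
Signs alternate −, +, − ⇒ H ≺ 0 ⇒ concave.

concave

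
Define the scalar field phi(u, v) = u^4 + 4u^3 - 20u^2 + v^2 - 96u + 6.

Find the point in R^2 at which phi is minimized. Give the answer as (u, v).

(3, 0)

phi(u,v) separates as P(u) + Q(v) + 6, so its minimum is min P + min Q + 6.
P'(u) = 4(u - 3)(u + 2)(u + 4) vanishes at u ∈ {-4, -2, 3}; Q'(v) = 2v vanishes at v ∈ {0}.
Local minima of P (where P''>0): P(-4)=64, P(3)=-279. Local minima of Q: Q(0)=0.
So the global minimum of phi is P(3) + Q(0) + 6 = -279 + 0 + 6 = -273, attained at (3, 0).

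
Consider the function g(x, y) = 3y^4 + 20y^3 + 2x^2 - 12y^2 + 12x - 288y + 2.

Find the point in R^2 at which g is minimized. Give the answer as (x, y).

(-3, 2)

g(x,y) separates as P(x) + Q(y) + 2, so its minimum is min P + min Q + 2.
P'(x) = 4x + 12 vanishes at x ∈ {-3}; Q'(y) = 12(y - 2)(y + 3)(y + 4) vanishes at y ∈ {-4, -3, 2}.
Local minima of P (where P''>0): P(-3)=-18. Local minima of Q: Q(-4)=448, Q(2)=-416.
So the global minimum of g is P(-3) + Q(2) + 2 = -18 − 416 + 2 = -432, attained at (-3, 2).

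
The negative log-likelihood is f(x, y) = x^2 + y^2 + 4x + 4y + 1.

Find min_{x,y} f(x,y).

-7

f(x,y) separates as P(x) + Q(y) + 1, so its minimum is min P + min Q + 1.
P'(x) = 2x + 4 vanishes at x ∈ {-2}; Q'(y) = 2y + 4 vanishes at y ∈ {-2}.
Local minima of P (where P''>0): P(-2)=-4. Local minima of Q: Q(-2)=-4.
So the global minimum of f is P(-2) + Q(-2) + 1 = -4 − 4 + 1 = -7, attained at (-2, -2).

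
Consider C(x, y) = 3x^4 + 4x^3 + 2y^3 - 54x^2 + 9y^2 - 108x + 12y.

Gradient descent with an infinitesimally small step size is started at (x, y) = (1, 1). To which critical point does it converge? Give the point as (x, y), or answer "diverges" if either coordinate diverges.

(3, -1)

C is separable, so gradient descent decouples: x follows -∂C/∂x, y follows -∂C/∂y.
∂C/∂x = 12(x - 3)(x + 1)(x + 3); at x=1 this is -192, so x increases.
∂C/∂y = 6(y + 1)(y + 2); at y=1 this is 36, so y decreases.
x converges to its nearest critical value 3 (a local min of the x-part); y converges to -1. The iterate converges to (3, -1).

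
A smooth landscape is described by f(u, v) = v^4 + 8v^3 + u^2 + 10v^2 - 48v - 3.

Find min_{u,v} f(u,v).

f(u,v) separates as P(u) + Q(v) − 3, so its minimum is min P + min Q − 3.
P'(u) = 2u vanishes at u ∈ {0}; Q'(v) = 4(v - 1)(v + 3)(v + 4) vanishes at v ∈ {-4, -3, 1}.
Local minima of P (where P''>0): P(0)=0. Local minima of Q: Q(-4)=96, Q(1)=-29.
So the global minimum of f is P(0) + Q(1) − 3 = 0 − 29 − 3 = -32, attained at (0, 1).

-32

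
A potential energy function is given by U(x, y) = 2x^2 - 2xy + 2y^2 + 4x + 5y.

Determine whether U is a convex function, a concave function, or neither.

convex

U is quadratic, so its Hessian is the constant matrix H = [[4, -2], [-2, 4]].
det(H) = 12, tr(H) = 8.
det(H) > 0 and tr(H) > 0, so H is positive definite everywhere: convex.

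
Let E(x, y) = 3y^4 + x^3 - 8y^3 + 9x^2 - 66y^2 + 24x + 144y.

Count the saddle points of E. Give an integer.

3

E separates as a function of x plus a function of y, so ∇E=0 decouples.
∂E/∂x = 3(x + 2)(x + 4) = 0 at x ∈ {-4, -2}; ∂E/∂y = 12(y - 4)(y - 1)(y + 3) = 0 at y ∈ {-3, 1, 4}.
The Hessian is diagonal: diag(E_xx, E_yy). Second derivatives: E_xx(-4)=-6, E_xx(-2)=6; E_yy(-3)=336, E_yy(1)=-144, E_yy(4)=252.
Saddle points occur where the two diagonal entries have opposite signs: (-4, -3), (-4, 4), (-2, 1). Count: 3.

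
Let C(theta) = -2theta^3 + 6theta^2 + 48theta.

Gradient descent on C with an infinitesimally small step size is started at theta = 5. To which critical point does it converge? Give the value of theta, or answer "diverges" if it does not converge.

diverges

C'(theta) = -6(theta - 4)(theta + 2), so C'(5) = -42.
Gradient descent moves in the -C' direction, i.e. theta is increasing.
There is no critical point above theta=5, and C' keeps the same sign, so the iterate runs off to +∞.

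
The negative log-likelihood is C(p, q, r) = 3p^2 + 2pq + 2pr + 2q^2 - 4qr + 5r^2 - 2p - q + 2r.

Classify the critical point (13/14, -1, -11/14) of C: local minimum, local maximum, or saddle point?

The Hessian is constant: H = [[6, 2, 2], [2, 4, -4], [2, -4, 10]].
Leading principal minors: Δ₁ = 6, Δ₂ = 20, Δ₃ = 56.
All leading minors are positive, so H is positive definite: a local minimum.

local minimum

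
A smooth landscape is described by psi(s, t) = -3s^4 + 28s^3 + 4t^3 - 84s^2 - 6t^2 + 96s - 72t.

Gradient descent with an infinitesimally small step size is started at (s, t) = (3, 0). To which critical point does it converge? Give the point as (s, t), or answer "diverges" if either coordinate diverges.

psi is separable, so gradient descent decouples: s follows -∂psi/∂s, t follows -∂psi/∂t.
∂psi/∂s = -12(s - 4)(s - 2)(s - 1); at s=3 this is 24, so s decreases.
∂psi/∂t = 12(t - 3)(t + 2); at t=0 this is -72, so t increases.
s converges to its nearest critical value 2 (a local min of the s-part); t converges to 3. The iterate converges to (2, 3).

(2, 3)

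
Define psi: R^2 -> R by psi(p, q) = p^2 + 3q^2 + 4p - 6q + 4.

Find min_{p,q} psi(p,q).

-3

psi(p,q) separates as A(p) + B(q) + 4, so its minimum is min A + min B + 4.
A'(p) = 2p + 4 vanishes at p ∈ {-2}; B'(q) = 6q - 6 vanishes at q ∈ {1}.
Local minima of A (where A''>0): A(-2)=-4. Local minima of B: B(1)=-3.
So the global minimum of psi is A(-2) + B(1) + 4 = -4 − 3 + 4 = -3, attained at (-2, 1).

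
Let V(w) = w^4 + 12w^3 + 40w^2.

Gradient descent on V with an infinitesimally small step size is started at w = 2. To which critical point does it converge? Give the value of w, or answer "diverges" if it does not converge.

0

V'(w) = 4w(w + 4)(w + 5), so V'(2) = 336.
Gradient descent moves in the -V' direction, i.e. w is decreasing.
The nearest critical point in that direction is w = 0, where V'' = 80 > 0 (a local minimum). The iterate converges there.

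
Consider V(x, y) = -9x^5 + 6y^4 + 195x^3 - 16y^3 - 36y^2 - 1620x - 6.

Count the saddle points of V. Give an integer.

6

V separates as a function of x plus a function of y, so ∇V=0 decouples.
∂V/∂x = -45(x - 3)(x - 2)(x + 2)(x + 3) = 0 at x ∈ {-3, -2, 2, 3}; ∂V/∂y = 24y(y - 3)(y + 1) = 0 at y ∈ {-1, 0, 3}.
The Hessian is diagonal: diag(V_xx, V_yy). Second derivatives: V_xx(-3)=1350, V_xx(-2)=-900, V_xx(2)=900, V_xx(3)=-1350; V_yy(-1)=96, V_yy(0)=-72, V_yy(3)=288.
Saddle points occur where the two diagonal entries have opposite signs: (-3, 0), (-2, -1), (-2, 3), (2, 0), (3, -1), (3, 3). Count: 6.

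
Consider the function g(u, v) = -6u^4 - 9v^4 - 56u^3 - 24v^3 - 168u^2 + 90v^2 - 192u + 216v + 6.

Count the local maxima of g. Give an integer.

4

g separates as a function of u plus a function of v, so ∇g=0 decouples.
∂g/∂u = -24(u + 1)(u + 2)(u + 4) = 0 at u ∈ {-4, -2, -1}; ∂g/∂v = -36(v - 2)(v + 1)(v + 3) = 0 at v ∈ {-3, -1, 2}.
The Hessian is diagonal: diag(g_uu, g_vv). Second derivatives: g_uu(-4)=-144, g_uu(-2)=48, g_uu(-1)=-72; g_vv(-3)=-360, g_vv(-1)=216, g_vv(2)=-540.
Local maxima occur where both diagonal entries negative: (-4, -3), (-4, 2), (-1, -3), (-1, 2). Count: 4.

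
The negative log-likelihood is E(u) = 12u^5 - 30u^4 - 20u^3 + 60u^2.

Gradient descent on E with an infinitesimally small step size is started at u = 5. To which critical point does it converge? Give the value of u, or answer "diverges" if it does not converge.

2

E'(u) = 60u(u - 2)(u - 1)(u + 1), so E'(5) = 21600.
Gradient descent moves in the -E' direction, i.e. u is decreasing.
The nearest critical point in that direction is u = 2, where E'' = 360 > 0 (a local minimum). The iterate converges there.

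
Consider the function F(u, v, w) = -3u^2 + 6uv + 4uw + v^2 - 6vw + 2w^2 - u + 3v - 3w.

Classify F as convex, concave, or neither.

neither

F is quadratic, so its Hessian is the constant matrix H = [[-6, 6, 4], [6, 2, -6], [4, -6, 4]].
Leading principal minors: -6, -48, -296.
Neither pattern holds ⇒ H is indefinite ⇒ neither convex nor concave.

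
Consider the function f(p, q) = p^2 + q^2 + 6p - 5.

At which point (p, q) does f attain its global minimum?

(-3, 0)

f(p,q) separates as A(p) + B(q) − 5, so its minimum is min A + min B − 5.
A'(p) = 2p + 6 vanishes at p ∈ {-3}; B'(q) = 2q vanishes at q ∈ {0}.
Local minima of A (where A''>0): A(-3)=-9. Local minima of B: B(0)=0.
So the global minimum of f is A(-3) + B(0) − 5 = -9 + 0 − 5 = -14, attained at (-3, 0).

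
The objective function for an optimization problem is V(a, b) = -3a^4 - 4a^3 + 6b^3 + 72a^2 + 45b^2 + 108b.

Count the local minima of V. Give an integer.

1

V separates as a function of a plus a function of b, so ∇V=0 decouples.
∂V/∂a = -12a(a - 3)(a + 4) = 0 at a ∈ {-4, 0, 3}; ∂V/∂b = 18(b + 2)(b + 3) = 0 at b ∈ {-3, -2}.
The Hessian is diagonal: diag(V_aa, V_bb). Second derivatives: V_aa(-4)=-336, V_aa(0)=144, V_aa(3)=-252; V_bb(-3)=-18, V_bb(-2)=18.
Local minima occur where both diagonal entries positive: (0, -2). Count: 1.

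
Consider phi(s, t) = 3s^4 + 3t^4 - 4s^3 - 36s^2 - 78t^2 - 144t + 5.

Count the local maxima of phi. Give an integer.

1

phi separates as a function of s plus a function of t, so ∇phi=0 decouples.
∂phi/∂s = 12s(s - 3)(s + 2) = 0 at s ∈ {-2, 0, 3}; ∂phi/∂t = 12(t - 4)(t + 1)(t + 3) = 0 at t ∈ {-3, -1, 4}.
The Hessian is diagonal: diag(phi_ss, phi_tt). Second derivatives: phi_ss(-2)=120, phi_ss(0)=-72, phi_ss(3)=180; phi_tt(-3)=168, phi_tt(-1)=-120, phi_tt(4)=420.
Local maxima occur where both diagonal entries negative: (0, -1). Count: 1.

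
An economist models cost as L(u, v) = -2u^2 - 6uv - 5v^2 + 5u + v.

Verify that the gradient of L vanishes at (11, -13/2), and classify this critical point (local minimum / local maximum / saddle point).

local maximum

∇L = (-4u - 6v + 5, -6u - 10v + 1); substituting (11, -13/2) gives ∇L = (0, 0), so (11, -13/2) is indeed a critical point.
The Hessian of L is constant: H = [[-4, -6], [-6, -10]].
det(H) = (-4)·(-10) − (-6)² = 4.
det(H) > 0 and tr(H) = -14 < 0, so H is negative definite and the point is a local maximum.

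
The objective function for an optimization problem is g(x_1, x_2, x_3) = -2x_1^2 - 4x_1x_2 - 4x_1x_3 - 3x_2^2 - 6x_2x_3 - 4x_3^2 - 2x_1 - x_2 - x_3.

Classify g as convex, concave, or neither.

g is quadratic, so its Hessian is the constant matrix H = [[-4, -4, -4], [-4, -6, -6], [-4, -6, -8]].
Leading principal minors: -4, 8, -16.
Signs alternate −, +, − ⇒ H ≺ 0 ⇒ concave.

concave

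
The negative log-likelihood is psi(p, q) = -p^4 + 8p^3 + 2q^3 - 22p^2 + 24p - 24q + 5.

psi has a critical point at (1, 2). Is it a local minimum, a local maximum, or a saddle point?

The mixed partial ∂²psi/∂p∂q is 0, so the Hessian at any point is diag(psi_pp, psi_qq) = diag(4(-3p^2 + 12p - 11), 12q).
At (1, 2): H = diag(-8, 24).
The eigenvalues have opposite signs, so H is indefinite: a saddle point.

saddle point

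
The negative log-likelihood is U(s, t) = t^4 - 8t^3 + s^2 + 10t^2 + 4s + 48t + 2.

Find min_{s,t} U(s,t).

U(s,t) separates as P(s) + Q(t) + 2, so its minimum is min P + min Q + 2.
P'(s) = 2s + 4 vanishes at s ∈ {-2}; Q'(t) = 4(t - 4)(t - 3)(t + 1) vanishes at t ∈ {-1, 3, 4}.
Local minima of P (where P''>0): P(-2)=-4. Local minima of Q: Q(-1)=-29, Q(4)=96.
So the global minimum of U is P(-2) + Q(-1) + 2 = -4 − 29 + 2 = -31, attained at (-2, -1).

-31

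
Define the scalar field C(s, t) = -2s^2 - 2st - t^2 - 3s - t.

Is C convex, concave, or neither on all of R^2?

concave

C is quadratic, so its Hessian is the constant matrix H = [[-4, -2], [-2, -2]].
det(H) = 4, tr(H) = -6.
det(H) > 0 and tr(H) < 0, so H is negative definite everywhere: concave.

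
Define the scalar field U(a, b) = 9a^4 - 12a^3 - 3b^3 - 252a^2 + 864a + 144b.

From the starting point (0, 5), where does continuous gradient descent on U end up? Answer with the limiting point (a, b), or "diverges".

U is separable, so gradient descent decouples: a follows -∂U/∂a, b follows -∂U/∂b.
∂U/∂a = 36(a - 3)(a - 2)(a + 4); at a=0 this is 864, so a decreases.
∂U/∂b = -9(b - 4)(b + 4); at b=5 this is -81, so b increases.
The b-coordinate has no critical point in that direction and runs off to infinity.

diverges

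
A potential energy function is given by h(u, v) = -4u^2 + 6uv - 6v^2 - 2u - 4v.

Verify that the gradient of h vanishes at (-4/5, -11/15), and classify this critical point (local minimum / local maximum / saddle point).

local maximum

∇h = (-8u + 6v - 2, 6u - 12v - 4); substituting (-4/5, -11/15) gives ∇h = (0, 0), so (-4/5, -11/15) is indeed a critical point.
The Hessian of h is constant: H = [[-8, 6], [6, -12]].
det(H) = (-8)·(-12) − 6² = 60.
det(H) > 0 and tr(H) = -20 < 0, so H is negative definite and the point is a local maximum.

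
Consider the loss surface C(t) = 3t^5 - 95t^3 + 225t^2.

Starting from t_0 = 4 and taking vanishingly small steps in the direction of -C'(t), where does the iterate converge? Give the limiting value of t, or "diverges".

3

C'(t) = 15t(t - 3)(t - 2)(t + 5), so C'(4) = 1080.
Gradient descent moves in the -C' direction, i.e. t is decreasing.
The nearest critical point in that direction is t = 3, where C'' = 360 > 0 (a local minimum). The iterate converges there.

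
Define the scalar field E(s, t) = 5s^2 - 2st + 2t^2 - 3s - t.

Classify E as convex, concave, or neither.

E is quadratic, so its Hessian is the constant matrix H = [[10, -2], [-2, 4]].
det(H) = 36, tr(H) = 14.
det(H) > 0 and tr(H) > 0, so H is positive definite everywhere: convex.

convex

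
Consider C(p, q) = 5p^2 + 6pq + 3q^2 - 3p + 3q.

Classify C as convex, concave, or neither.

convex

C is quadratic, so its Hessian is the constant matrix H = [[10, 6], [6, 6]].
det(H) = 24, tr(H) = 16.
det(H) > 0 and tr(H) > 0, so H is positive definite everywhere: convex.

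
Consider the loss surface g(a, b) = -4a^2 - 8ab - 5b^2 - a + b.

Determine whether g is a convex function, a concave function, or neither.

g is quadratic, so its Hessian is the constant matrix H = [[-8, -8], [-8, -10]].
det(H) = 16, tr(H) = -18.
det(H) > 0 and tr(H) < 0, so H is negative definite everywhere: concave.

concave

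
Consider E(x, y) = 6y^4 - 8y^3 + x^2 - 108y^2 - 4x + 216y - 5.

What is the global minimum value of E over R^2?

E(x,y) separates as P(x) + Q(y) − 5, so its minimum is min P + min Q − 5.
P'(x) = 2x - 4 vanishes at x ∈ {2}; Q'(y) = 24(y - 3)(y - 1)(y + 3) vanishes at y ∈ {-3, 1, 3}.
Local minima of P (where P''>0): P(2)=-4. Local minima of Q: Q(-3)=-918, Q(3)=-54.
So the global minimum of E is P(2) + Q(-3) − 5 = -4 − 918 − 5 = -927, attained at (2, -3).

-927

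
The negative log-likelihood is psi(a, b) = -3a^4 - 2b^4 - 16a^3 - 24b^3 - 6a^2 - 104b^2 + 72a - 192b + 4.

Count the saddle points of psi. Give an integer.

psi separates as a function of a plus a function of b, so ∇psi=0 decouples.
∂psi/∂a = -12(a - 1)(a + 2)(a + 3) = 0 at a ∈ {-3, -2, 1}; ∂psi/∂b = -8(b + 2)(b + 3)(b + 4) = 0 at b ∈ {-4, -3, -2}.
The Hessian is diagonal: diag(psi_aa, psi_bb). Second derivatives: psi_aa(-3)=-48, psi_aa(-2)=36, psi_aa(1)=-144; psi_bb(-4)=-16, psi_bb(-3)=8, psi_bb(-2)=-16.
Saddle points occur where the two diagonal entries have opposite signs: (-3, -3), (-2, -4), (-2, -2), (1, -3). Count: 4.

4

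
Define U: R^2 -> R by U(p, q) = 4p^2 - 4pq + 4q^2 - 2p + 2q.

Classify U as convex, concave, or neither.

U is quadratic, so its Hessian is the constant matrix H = [[8, -4], [-4, 8]].
det(H) = 48, tr(H) = 16.
det(H) > 0 and tr(H) > 0, so H is positive definite everywhere: convex.

convex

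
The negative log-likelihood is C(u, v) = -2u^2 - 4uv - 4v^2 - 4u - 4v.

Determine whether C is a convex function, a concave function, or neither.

concave

C is quadratic, so its Hessian is the constant matrix H = [[-4, -4], [-4, -8]].
det(H) = 16, tr(H) = -12.
det(H) > 0 and tr(H) < 0, so H is negative definite everywhere: concave.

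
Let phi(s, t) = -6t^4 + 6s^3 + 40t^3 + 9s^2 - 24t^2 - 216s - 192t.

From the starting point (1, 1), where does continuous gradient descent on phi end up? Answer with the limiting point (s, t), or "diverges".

(3, 2)

phi is separable, so gradient descent decouples: s follows -∂phi/∂s, t follows -∂phi/∂t.
∂phi/∂s = 18(s - 3)(s + 4); at s=1 this is -180, so s increases.
∂phi/∂t = -24(t - 4)(t - 2)(t + 1); at t=1 this is -144, so t increases.
s converges to its nearest critical value 3 (a local min of the s-part); t converges to 2. The iterate converges to (3, 2).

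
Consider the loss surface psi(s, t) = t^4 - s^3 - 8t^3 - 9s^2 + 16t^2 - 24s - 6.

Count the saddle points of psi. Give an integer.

psi separates as a function of s plus a function of t, so ∇psi=0 decouples.
∂psi/∂s = -3(s + 2)(s + 4) = 0 at s ∈ {-4, -2}; ∂psi/∂t = 4t(t - 4)(t - 2) = 0 at t ∈ {0, 2, 4}.
The Hessian is diagonal: diag(psi_ss, psi_tt). Second derivatives: psi_ss(-4)=6, psi_ss(-2)=-6; psi_tt(0)=32, psi_tt(2)=-16, psi_tt(4)=32.
Saddle points occur where the two diagonal entries have opposite signs: (-4, 2), (-2, 0), (-2, 4). Count: 3.

3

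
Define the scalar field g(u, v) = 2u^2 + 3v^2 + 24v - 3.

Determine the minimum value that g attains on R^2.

-51

g(u,v) separates as P(u) + Q(v) − 3, so its minimum is min P + min Q − 3.
P'(u) = 4u vanishes at u ∈ {0}; Q'(v) = 6v + 24 vanishes at v ∈ {-4}.
Local minima of P (where P''>0): P(0)=0. Local minima of Q: Q(-4)=-48.
So the global minimum of g is P(0) + Q(-4) − 3 = 0 − 48 − 3 = -51, attained at (0, -4).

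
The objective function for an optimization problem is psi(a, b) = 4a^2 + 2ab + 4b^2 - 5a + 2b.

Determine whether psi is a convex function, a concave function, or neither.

psi is quadratic, so its Hessian is the constant matrix H = [[8, 2], [2, 8]].
det(H) = 60, tr(H) = 16.
det(H) > 0 and tr(H) > 0, so H is positive definite everywhere: convex.

convex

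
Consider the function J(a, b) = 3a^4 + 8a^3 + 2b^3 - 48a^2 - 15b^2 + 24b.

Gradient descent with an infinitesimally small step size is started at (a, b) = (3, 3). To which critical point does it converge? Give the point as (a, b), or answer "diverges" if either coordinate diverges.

J is separable, so gradient descent decouples: a follows -∂J/∂a, b follows -∂J/∂b.
∂J/∂a = 12a(a - 2)(a + 4); at a=3 this is 252, so a decreases.
∂J/∂b = 6(b - 4)(b - 1); at b=3 this is -12, so b increases.
a converges to its nearest critical value 2 (a local min of the a-part); b converges to 4. The iterate converges to (2, 4).

(2, 4)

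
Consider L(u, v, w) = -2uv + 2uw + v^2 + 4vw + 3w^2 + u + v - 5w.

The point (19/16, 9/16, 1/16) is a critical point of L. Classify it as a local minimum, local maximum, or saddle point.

saddle point

The Hessian is constant: H = [[0, -2, 2], [-2, 2, 4], [2, 4, 6]].
Leading principal minors: Δ₁ = 0, Δ₂ = -4, Δ₃ = -64.
The minors fit neither the all-positive nor the alternating-sign pattern, so H is indefinite: a saddle point.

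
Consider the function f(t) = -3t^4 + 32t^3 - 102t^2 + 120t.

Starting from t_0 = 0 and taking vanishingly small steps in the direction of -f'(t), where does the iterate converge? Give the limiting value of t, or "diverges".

diverges

f'(t) = -12(t - 5)(t - 2)(t - 1), so f'(0) = 120.
Gradient descent moves in the -f' direction, i.e. t is decreasing.
There is no critical point below t=0, and f' keeps the same sign, so the iterate runs off to −∞.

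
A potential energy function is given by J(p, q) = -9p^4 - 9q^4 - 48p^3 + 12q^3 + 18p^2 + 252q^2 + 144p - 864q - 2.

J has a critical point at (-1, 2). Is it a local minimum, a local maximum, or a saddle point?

The mixed partial ∂²J/∂p∂q is 0, so the Hessian at any point is diag(J_pp, J_qq) = diag(36(-3p^2 - 8p + 1), 36(-3q^2 + 2q + 14)).
At (-1, 2): H = diag(216, 216).
Both eigenvalues are positive, so H is positive definite: a local minimum.

local minimum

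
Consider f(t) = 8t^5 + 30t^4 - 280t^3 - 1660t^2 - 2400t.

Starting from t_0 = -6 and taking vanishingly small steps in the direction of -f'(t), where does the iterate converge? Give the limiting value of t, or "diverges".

f'(t) = 40(t - 5)(t + 1)(t + 3)(t + 4), so f'(-6) = 13200.
Gradient descent moves in the -f' direction, i.e. t is decreasing.
There is no critical point below t=-6, and f' keeps the same sign, so the iterate runs off to −∞.

diverges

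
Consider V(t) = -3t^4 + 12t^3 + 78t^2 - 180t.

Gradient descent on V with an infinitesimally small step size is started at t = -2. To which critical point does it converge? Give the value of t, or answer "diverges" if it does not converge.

V'(t) = -12(t - 5)(t - 1)(t + 3), so V'(-2) = -252.
Gradient descent moves in the -V' direction, i.e. t is increasing.
The nearest critical point in that direction is t = 1, where V'' = 192 > 0 (a local minimum). The iterate converges there.

1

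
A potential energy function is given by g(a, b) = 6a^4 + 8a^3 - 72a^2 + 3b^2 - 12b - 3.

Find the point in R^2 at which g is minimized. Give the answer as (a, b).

(-3, 2)

g(a,b) separates as P(a) + Q(b) − 3, so its minimum is min P + min Q − 3.
P'(a) = 24a(a - 2)(a + 3) vanishes at a ∈ {-3, 0, 2}; Q'(b) = 6b - 12 vanishes at b ∈ {2}.
Local minima of P (where P''>0): P(-3)=-378, P(2)=-128. Local minima of Q: Q(2)=-12.
So the global minimum of g is P(-3) + Q(2) − 3 = -378 − 12 − 3 = -393, attained at (-3, 2).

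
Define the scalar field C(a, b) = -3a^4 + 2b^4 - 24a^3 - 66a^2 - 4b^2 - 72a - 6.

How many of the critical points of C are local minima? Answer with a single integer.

C separates as a function of a plus a function of b, so ∇C=0 decouples.
∂C/∂a = -12(a + 1)(a + 2)(a + 3) = 0 at a ∈ {-3, -2, -1}; ∂C/∂b = 8b(b - 1)(b + 1) = 0 at b ∈ {-1, 0, 1}.
The Hessian is diagonal: diag(C_aa, C_bb). Second derivatives: C_aa(-3)=-24, C_aa(-2)=12, C_aa(-1)=-24; C_bb(-1)=16, C_bb(0)=-8, C_bb(1)=16.
Local minima occur where both diagonal entries positive: (-2, -1), (-2, 1). Count: 2.

2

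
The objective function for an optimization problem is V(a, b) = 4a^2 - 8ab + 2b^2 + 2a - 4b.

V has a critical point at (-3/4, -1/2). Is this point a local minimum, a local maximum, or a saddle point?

The Hessian of V is constant: H = [[8, -8], [-8, 4]].
det(H) = 8·4 − (-8)² = -32.
Since det(H) < 0, H is indefinite and the critical point is a saddle point.

saddle point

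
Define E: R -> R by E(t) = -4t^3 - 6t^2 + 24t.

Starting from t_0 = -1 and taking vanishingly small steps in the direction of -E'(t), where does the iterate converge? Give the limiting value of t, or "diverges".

-2

E'(t) = -12(t - 1)(t + 2), so E'(-1) = 24.
Gradient descent moves in the -E' direction, i.e. t is decreasing.
The nearest critical point in that direction is t = -2, where E'' = 36 > 0 (a local minimum). The iterate converges there.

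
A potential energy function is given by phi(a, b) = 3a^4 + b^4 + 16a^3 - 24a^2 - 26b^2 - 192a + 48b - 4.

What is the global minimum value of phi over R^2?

-660

phi(a,b) separates as P(a) + Q(b) − 4, so its minimum is min P + min Q − 4.
P'(a) = 12(a - 2)(a + 2)(a + 4) vanishes at a ∈ {-4, -2, 2}; Q'(b) = 4(b - 3)(b - 1)(b + 4) vanishes at b ∈ {-4, 1, 3}.
Local minima of P (where P''>0): P(-4)=128, P(2)=-304. Local minima of Q: Q(-4)=-352, Q(3)=-9.
So the global minimum of phi is P(2) + Q(-4) − 4 = -304 − 352 − 4 = -660, attained at (2, -4).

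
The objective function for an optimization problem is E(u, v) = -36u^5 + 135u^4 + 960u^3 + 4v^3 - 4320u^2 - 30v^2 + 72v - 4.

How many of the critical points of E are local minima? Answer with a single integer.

2

E separates as a function of u plus a function of v, so ∇E=0 decouples.
∂E/∂u = -180u(u - 4)(u - 3)(u + 4) = 0 at u ∈ {-4, 0, 3, 4}; ∂E/∂v = 12(v - 3)(v - 2) = 0 at v ∈ {2, 3}.
The Hessian is diagonal: diag(E_uu, E_vv). Second derivatives: E_uu(-4)=40320, E_uu(0)=-8640, E_uu(3)=3780, E_uu(4)=-5760; E_vv(2)=-12, E_vv(3)=12.
Local minima occur where both diagonal entries positive: (-4, 3), (3, 3). Count: 2.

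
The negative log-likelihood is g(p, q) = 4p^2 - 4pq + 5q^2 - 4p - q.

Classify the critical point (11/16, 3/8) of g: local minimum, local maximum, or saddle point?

The Hessian of g is constant: H = [[8, -4], [-4, 10]].
det(H) = 8·10 − (-4)² = 64.
det(H) > 0 and tr(H) = 18 > 0, so H is positive definite and the point is a local minimum.

local minimum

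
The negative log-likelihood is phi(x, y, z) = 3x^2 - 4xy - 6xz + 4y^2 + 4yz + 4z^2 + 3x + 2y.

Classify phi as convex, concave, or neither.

convex

phi is quadratic, so its Hessian is the constant matrix H = [[6, -4, -6], [-4, 8, 4], [-6, 4, 8]].
Leading principal minors: 6, 32, 64.
All positive ⇒ H ≻ 0 ⇒ convex.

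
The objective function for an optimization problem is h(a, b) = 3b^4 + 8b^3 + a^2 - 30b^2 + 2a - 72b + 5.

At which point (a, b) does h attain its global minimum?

h(a,b) separates as P(a) + Q(b) + 5, so its minimum is min P + min Q + 5.
P'(a) = 2a + 2 vanishes at a ∈ {-1}; Q'(b) = 12(b - 2)(b + 1)(b + 3) vanishes at b ∈ {-3, -1, 2}.
Local minima of P (where P''>0): P(-1)=-1. Local minima of Q: Q(-3)=-27, Q(2)=-152.
So the global minimum of h is P(-1) + Q(2) + 5 = -1 − 152 + 5 = -148, attained at (-1, 2).

(-1, 2)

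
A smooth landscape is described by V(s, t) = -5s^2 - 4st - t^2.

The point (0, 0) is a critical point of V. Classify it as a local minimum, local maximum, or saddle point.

local maximum

The Hessian of V is constant: H = [[-10, -4], [-4, -2]].
det(H) = (-10)·(-2) − (-4)² = 4.
det(H) > 0 and tr(H) = -12 < 0, so H is negative definite and the point is a local maximum.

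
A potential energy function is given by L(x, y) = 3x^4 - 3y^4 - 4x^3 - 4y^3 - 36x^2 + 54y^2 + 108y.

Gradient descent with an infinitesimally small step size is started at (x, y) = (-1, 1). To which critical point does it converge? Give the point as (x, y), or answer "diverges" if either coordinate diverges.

L is separable, so gradient descent decouples: x follows -∂L/∂x, y follows -∂L/∂y.
∂L/∂x = 12x(x - 3)(x + 2); at x=-1 this is 48, so x decreases.
∂L/∂y = -12(y - 3)(y + 1)(y + 3); at y=1 this is 192, so y decreases.
x converges to its nearest critical value -2 (a local min of the x-part); y converges to -1. The iterate converges to (-2, -1).

(-2, -1)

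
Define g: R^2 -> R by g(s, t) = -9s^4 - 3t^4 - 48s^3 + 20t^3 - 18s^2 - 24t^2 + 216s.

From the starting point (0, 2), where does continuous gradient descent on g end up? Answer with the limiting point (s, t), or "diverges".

(-2, 1)

g is separable, so gradient descent decouples: s follows -∂g/∂s, t follows -∂g/∂t.
∂g/∂s = -36(s - 1)(s + 2)(s + 3); at s=0 this is 216, so s decreases.
∂g/∂t = -12t(t - 4)(t - 1); at t=2 this is 48, so t decreases.
s converges to its nearest critical value -2 (a local min of the s-part); t converges to 1. The iterate converges to (-2, 1).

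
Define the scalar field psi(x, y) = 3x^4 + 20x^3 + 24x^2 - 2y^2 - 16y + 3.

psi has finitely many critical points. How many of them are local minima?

0

psi separates as a function of x plus a function of y, so ∇psi=0 decouples.
∂psi/∂x = 12x(x + 1)(x + 4) = 0 at x ∈ {-4, -1, 0}; ∂psi/∂y = -4(y + 4) = 0 at y ∈ {-4}.
The Hessian is diagonal: diag(psi_xx, psi_yy). Second derivatives: psi_xx(-4)=144, psi_xx(-1)=-36, psi_xx(0)=48; psi_yy(-4)=-4.
Local minima occur where both diagonal entries positive: none. Count: 0.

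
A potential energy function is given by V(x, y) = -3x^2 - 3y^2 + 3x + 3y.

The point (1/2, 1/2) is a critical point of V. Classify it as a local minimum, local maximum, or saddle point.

local maximum

The Hessian of V is constant: H = [[-6, 0], [0, -6]].
det(H) = (-6)·(-6) − 0² = 36.
det(H) > 0 and tr(H) = -12 < 0, so H is negative definite and the point is a local maximum.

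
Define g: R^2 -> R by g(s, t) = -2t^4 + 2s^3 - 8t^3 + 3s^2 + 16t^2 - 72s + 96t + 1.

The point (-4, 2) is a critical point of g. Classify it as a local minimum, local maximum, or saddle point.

local maximum

The mixed partial ∂²g/∂s∂t is 0, so the Hessian at any point is diag(g_ss, g_tt) = diag(6(2s + 1), 8(-3t^2 - 6t + 4)).
At (-4, 2): H = diag(-42, -160).
Both eigenvalues are negative, so H is negative definite: a local maximum.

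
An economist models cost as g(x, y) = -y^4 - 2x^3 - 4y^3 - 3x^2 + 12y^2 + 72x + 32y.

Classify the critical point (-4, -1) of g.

The mixed partial ∂²g/∂x∂y is 0, so the Hessian at any point is diag(g_xx, g_yy) = diag(-6(2x + 1), 12(-y^2 - 2y + 2)).
At (-4, -1): H = diag(42, 36).
Both eigenvalues are positive, so H is positive definite: a local minimum.

local minimum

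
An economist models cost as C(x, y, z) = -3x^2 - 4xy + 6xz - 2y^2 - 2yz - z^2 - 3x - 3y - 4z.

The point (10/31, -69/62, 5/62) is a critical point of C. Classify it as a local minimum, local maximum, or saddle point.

saddle point

The Hessian is constant: H = [[-6, -4, 6], [-4, -4, -2], [6, -2, -2]].
Leading principal minors: Δ₁ = -6, Δ₂ = 8, Δ₃ = 248.
The minors fit neither the all-positive nor the alternating-sign pattern, so H is indefinite: a saddle point.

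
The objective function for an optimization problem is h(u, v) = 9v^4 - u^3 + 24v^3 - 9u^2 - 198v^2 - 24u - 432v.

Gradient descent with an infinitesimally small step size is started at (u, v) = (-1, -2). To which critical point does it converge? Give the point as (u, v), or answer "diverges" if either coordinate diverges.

diverges

h is separable, so gradient descent decouples: u follows -∂h/∂u, v follows -∂h/∂v.
∂h/∂u = -3(u + 2)(u + 4); at u=-1 this is -9, so u increases.
∂h/∂v = 36(v - 3)(v + 1)(v + 4); at v=-2 this is 360, so v decreases.
The u-coordinate has no critical point in that direction and runs off to infinity.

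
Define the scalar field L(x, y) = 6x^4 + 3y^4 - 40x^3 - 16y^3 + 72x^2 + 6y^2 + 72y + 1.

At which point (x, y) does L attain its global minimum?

(0, -1)

L(x,y) separates as P(x) + Q(y) + 1, so its minimum is min P + min Q + 1.
P'(x) = 24x(x - 3)(x - 2) vanishes at x ∈ {0, 2, 3}; Q'(y) = 12(y - 3)(y - 2)(y + 1) vanishes at y ∈ {-1, 2, 3}.
Local minima of P (where P''>0): P(0)=0, P(3)=54. Local minima of Q: Q(-1)=-47, Q(3)=81.
So the global minimum of L is P(0) + Q(-1) + 1 = 0 − 47 + 1 = -46, attained at (0, -1).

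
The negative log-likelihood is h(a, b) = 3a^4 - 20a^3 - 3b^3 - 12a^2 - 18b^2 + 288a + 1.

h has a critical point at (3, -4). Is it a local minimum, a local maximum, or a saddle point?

saddle point

The mixed partial ∂²h/∂a∂b is 0, so the Hessian at any point is diag(h_aa, h_bb) = diag(12(3a^2 - 10a - 2), -18(b + 2)).
At (3, -4): H = diag(-60, 36).
The eigenvalues have opposite signs, so H is indefinite: a saddle point.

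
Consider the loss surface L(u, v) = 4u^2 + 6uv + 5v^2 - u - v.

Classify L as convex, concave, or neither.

convex

L is quadratic, so its Hessian is the constant matrix H = [[8, 6], [6, 10]].
det(H) = 44, tr(H) = 18.
det(H) > 0 and tr(H) > 0, so H is positive definite everywhere: convex.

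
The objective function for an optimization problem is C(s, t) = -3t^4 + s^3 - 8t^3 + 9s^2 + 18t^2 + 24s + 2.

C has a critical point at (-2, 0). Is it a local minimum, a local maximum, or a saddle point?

local minimum

The mixed partial ∂²C/∂s∂t is 0, so the Hessian at any point is diag(C_ss, C_tt) = diag(6(s + 3), 12(-3t^2 - 4t + 3)).
At (-2, 0): H = diag(6, 36).
Both eigenvalues are positive, so H is positive definite: a local minimum.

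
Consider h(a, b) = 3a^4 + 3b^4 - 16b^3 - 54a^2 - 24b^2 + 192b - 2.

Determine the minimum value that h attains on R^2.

-549

h(a,b) separates as P(a) + Q(b) − 2, so its minimum is min P + min Q − 2.
P'(a) = 12a(a - 3)(a + 3) vanishes at a ∈ {-3, 0, 3}; Q'(b) = 12(b - 4)(b - 2)(b + 2) vanishes at b ∈ {-2, 2, 4}.
Local minima of P (where P''>0): P(-3)=-243, P(3)=-243. Local minima of Q: Q(-2)=-304, Q(4)=128.
So the global minimum of h is P(-3) + Q(-2) − 2 = -243 − 304 − 2 = -549, attained at (-3, -2).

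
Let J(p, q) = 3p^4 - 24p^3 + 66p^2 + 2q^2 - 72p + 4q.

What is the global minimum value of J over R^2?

-29

J(p,q) separates as A(p) + B(q), so its minimum is min A + min B.
A'(p) = 12(p - 3)(p - 2)(p - 1) vanishes at p ∈ {1, 2, 3}; B'(q) = 4q + 4 vanishes at q ∈ {-1}.
Local minima of A (where A''>0): A(1)=-27, A(3)=-27. Local minima of B: B(-1)=-2.
So the global minimum of J is A(1) + B(-1) = -27 − 2 = -29, attained at (1, -1).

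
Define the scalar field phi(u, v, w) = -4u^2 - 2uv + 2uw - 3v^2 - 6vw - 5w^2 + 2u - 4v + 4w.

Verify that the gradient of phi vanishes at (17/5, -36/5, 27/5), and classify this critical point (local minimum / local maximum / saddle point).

∇phi = (-8u - 2v + 2w + 2, -2u - 6v - 6w - 4, 2u - 6v - 10w + 4); substituting (17/5, -36/5, 27/5) gives ∇phi = (0, 0, 0), so (17/5, -36/5, 27/5) is indeed a critical point.
The Hessian is constant: H = [[-8, -2, 2], [-2, -6, -6], [2, -6, -10]].
Leading principal minors: Δ₁ = -8, Δ₂ = 44, Δ₃ = -80.
The minors alternate sign starting negative (−, +, −), so H is negative definite: a local maximum.

local maximum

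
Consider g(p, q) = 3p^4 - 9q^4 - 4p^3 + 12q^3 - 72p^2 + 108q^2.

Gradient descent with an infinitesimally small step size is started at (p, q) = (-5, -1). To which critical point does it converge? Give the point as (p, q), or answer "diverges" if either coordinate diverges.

(-3, 0)

g is separable, so gradient descent decouples: p follows -∂g/∂p, q follows -∂g/∂q.
∂g/∂p = 12p(p - 4)(p + 3); at p=-5 this is -1080, so p increases.
∂g/∂q = -36q(q - 3)(q + 2); at q=-1 this is -144, so q increases.
p converges to its nearest critical value -3 (a local min of the p-part); q converges to 0. The iterate converges to (-3, 0).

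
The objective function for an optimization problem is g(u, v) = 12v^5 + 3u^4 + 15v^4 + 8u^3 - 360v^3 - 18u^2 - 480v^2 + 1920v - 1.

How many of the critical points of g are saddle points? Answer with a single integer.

6

g separates as a function of u plus a function of v, so ∇g=0 decouples.
∂g/∂u = 12u(u - 1)(u + 3) = 0 at u ∈ {-3, 0, 1}; ∂g/∂v = 60(v - 4)(v - 1)(v + 2)(v + 4) = 0 at v ∈ {-4, -2, 1, 4}.
The Hessian is diagonal: diag(g_uu, g_vv). Second derivatives: g_uu(-3)=144, g_uu(0)=-36, g_uu(1)=48; g_vv(-4)=-4800, g_vv(-2)=2160, g_vv(1)=-2700, g_vv(4)=8640.
Saddle points occur where the two diagonal entries have opposite signs: (-3, -4), (-3, 1), (0, -2), (0, 4), (1, -4), (1, 1). Count: 6.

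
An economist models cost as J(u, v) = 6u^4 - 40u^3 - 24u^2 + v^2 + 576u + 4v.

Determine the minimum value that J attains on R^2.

J(u,v) separates as P(u) + Q(v), so its minimum is min P + min Q.
P'(u) = 24(u - 4)(u - 3)(u + 2) vanishes at u ∈ {-2, 3, 4}; Q'(v) = 2v + 4 vanishes at v ∈ {-2}.
Local minima of P (where P''>0): P(-2)=-832, P(4)=896. Local minima of Q: Q(-2)=-4.
So the global minimum of J is P(-2) + Q(-2) = -832 − 4 = -836, attained at (-2, -2).

-836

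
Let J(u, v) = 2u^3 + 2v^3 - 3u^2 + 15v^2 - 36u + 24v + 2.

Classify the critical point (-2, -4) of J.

local maximum

The mixed partial ∂²J/∂u∂v is 0, so the Hessian at any point is diag(J_uu, J_vv) = diag(6(2u - 1), 6(2v + 5)).
At (-2, -4): H = diag(-30, -18).
Both eigenvalues are negative, so H is negative definite: a local maximum.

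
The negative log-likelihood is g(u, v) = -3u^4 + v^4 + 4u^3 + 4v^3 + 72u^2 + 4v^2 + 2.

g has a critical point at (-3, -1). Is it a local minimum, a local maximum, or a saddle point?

local maximum

The mixed partial ∂²g/∂u∂v is 0, so the Hessian at any point is diag(g_uu, g_vv) = diag(12(-3u^2 + 2u + 12), 4(3v^2 + 6v + 2)).
At (-3, -1): H = diag(-252, -4).
Both eigenvalues are negative, so H is negative definite: a local maximum.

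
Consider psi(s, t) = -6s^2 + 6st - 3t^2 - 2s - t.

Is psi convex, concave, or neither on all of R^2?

psi is quadratic, so its Hessian is the constant matrix H = [[-12, 6], [6, -6]].
det(H) = 36, tr(H) = -18.
det(H) > 0 and tr(H) < 0, so H is negative definite everywhere: concave.

concave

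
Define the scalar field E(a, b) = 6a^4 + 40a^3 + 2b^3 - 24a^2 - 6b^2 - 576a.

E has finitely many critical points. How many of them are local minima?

2

E separates as a function of a plus a function of b, so ∇E=0 decouples.
∂E/∂a = 24(a - 2)(a + 3)(a + 4) = 0 at a ∈ {-4, -3, 2}; ∂E/∂b = 6b(b - 2) = 0 at b ∈ {0, 2}.
The Hessian is diagonal: diag(E_aa, E_bb). Second derivatives: E_aa(-4)=144, E_aa(-3)=-120, E_aa(2)=720; E_bb(0)=-12, E_bb(2)=12.
Local minima occur where both diagonal entries positive: (-4, 2), (2, 2). Count: 2.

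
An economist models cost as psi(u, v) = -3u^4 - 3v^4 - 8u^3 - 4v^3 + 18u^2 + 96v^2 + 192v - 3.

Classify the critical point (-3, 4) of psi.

The mixed partial ∂²psi/∂u∂v is 0, so the Hessian at any point is diag(psi_uu, psi_vv) = diag(12(-3u^2 - 4u + 3), 12(-3v^2 - 2v + 16)).
At (-3, 4): H = diag(-144, -480).
Both eigenvalues are negative, so H is negative definite: a local maximum.

local maximum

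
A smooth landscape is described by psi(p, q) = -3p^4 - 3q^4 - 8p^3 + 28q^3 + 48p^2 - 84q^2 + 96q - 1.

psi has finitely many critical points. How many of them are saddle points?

psi separates as a function of p plus a function of q, so ∇psi=0 decouples.
∂psi/∂p = -12p(p - 2)(p + 4) = 0 at p ∈ {-4, 0, 2}; ∂psi/∂q = -12(q - 4)(q - 2)(q - 1) = 0 at q ∈ {1, 2, 4}.
The Hessian is diagonal: diag(psi_pp, psi_qq). Second derivatives: psi_pp(-4)=-288, psi_pp(0)=96, psi_pp(2)=-144; psi_qq(1)=-36, psi_qq(2)=24, psi_qq(4)=-72.
Saddle points occur where the two diagonal entries have opposite signs: (-4, 2), (0, 1), (0, 4), (2, 2). Count: 4.

4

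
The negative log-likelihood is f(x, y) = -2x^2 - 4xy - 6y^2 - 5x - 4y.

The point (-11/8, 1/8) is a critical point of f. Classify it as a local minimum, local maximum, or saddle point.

local maximum

The Hessian of f is constant: H = [[-4, -4], [-4, -12]].
det(H) = (-4)·(-12) − (-4)² = 32.
det(H) > 0 and tr(H) = -16 < 0, so H is negative definite and the point is a local maximum.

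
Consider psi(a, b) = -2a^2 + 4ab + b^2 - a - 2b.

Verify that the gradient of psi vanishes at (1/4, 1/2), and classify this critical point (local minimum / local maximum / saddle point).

saddle point

∇psi = (-4a + 4b - 1, 4a + 2b - 2); substituting (1/4, 1/2) gives ∇psi = (0, 0), so (1/4, 1/2) is indeed a critical point.
The Hessian of psi is constant: H = [[-4, 4], [4, 2]].
det(H) = (-4)·2 − 4² = -24.
Since det(H) < 0, H is indefinite and the critical point is a saddle point.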